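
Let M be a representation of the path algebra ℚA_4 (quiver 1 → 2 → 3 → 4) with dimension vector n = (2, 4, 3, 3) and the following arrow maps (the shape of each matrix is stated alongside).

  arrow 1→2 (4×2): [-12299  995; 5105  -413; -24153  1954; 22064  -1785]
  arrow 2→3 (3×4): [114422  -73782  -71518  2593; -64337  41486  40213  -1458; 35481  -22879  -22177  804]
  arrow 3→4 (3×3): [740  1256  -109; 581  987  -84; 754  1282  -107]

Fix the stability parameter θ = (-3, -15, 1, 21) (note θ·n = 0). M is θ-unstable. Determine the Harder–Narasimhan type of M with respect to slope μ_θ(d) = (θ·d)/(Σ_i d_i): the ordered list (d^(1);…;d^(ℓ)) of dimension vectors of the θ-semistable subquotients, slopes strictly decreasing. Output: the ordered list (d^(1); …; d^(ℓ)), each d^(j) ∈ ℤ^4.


Barcode: M ≅ I[1,3], I[1,4], I[2,2], I[2,4], I[4,4]. HN layers by μ_θ (4 steps, strictly decreasing):
  μ^(1)=21; μ^(2)=1; μ^(3)=-9; μ^(4)=-15

((0, 0, 0, 3); (0, 0, 3, 0); (2, 2, 0, 0); (0, 2, 0, 0))


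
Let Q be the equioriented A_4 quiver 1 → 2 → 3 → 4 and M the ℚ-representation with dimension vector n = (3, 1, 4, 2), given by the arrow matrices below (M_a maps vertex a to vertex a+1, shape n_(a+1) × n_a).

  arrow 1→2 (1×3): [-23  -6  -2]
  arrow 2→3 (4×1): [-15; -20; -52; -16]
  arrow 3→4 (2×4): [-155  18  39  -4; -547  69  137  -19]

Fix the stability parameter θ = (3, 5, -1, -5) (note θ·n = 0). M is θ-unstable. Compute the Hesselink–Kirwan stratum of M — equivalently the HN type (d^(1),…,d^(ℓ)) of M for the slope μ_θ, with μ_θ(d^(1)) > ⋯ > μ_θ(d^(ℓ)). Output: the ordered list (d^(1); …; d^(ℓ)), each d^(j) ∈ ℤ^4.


Interval decomposition of M: I[1,1]^2, I[1,4], I[3,3]^2, I[3,4].
HN type (ℓ=4): μ^(1)=3; μ^(2)=1/2; μ^(3)=-1; μ^(4)=-3

((2, 0, 0, 0); (1, 1, 1, 1); (0, 0, 2, 0); (0, 0, 1, 1))


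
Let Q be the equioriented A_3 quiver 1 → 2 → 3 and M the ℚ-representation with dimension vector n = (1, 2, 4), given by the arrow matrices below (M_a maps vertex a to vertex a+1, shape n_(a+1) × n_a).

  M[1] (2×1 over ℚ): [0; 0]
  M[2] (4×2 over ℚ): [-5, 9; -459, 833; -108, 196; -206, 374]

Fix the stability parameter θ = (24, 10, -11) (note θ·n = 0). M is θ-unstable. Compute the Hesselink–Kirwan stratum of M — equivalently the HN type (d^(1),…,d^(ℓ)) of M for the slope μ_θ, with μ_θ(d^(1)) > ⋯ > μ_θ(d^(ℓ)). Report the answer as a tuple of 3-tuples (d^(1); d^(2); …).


Via rank(M_{q-1}∘⋯∘M_p): M ≅ I[1,1], I[2,3]^2, I[3,3]^2.
μ_θ-semistable layers: μ^(1)=24; μ^(2)=-1/2; μ^(3)=-11

((1, 0, 0); (0, 2, 2); (0, 0, 2))


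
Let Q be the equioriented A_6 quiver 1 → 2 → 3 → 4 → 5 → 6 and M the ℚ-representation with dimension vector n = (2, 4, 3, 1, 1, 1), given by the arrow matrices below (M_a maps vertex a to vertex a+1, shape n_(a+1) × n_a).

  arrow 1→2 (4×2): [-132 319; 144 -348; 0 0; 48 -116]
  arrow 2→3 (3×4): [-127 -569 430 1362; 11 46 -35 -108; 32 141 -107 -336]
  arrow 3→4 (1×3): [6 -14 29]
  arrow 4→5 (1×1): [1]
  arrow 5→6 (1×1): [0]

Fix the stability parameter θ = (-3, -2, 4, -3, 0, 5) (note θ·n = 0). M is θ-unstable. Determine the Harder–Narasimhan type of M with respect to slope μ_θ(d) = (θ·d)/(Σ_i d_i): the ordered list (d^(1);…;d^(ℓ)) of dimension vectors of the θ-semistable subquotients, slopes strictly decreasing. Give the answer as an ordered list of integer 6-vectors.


Barcode: M ≅ I[1,1], I[1,3], I[2,2], I[2,3], I[2,5], I[6,6]. HN layers by μ_θ (5 steps, strictly decreasing):
  μ^(1)=5; μ^(2)=4; μ^(3)=1/3; μ^(4)=-2; μ^(5)=-3

((0, 0, 0, 0, 0, 1); (0, 0, 2, 0, 0, 0); (0, 0, 1, 1, 1, 0); (0, 4, 0, 0, 0, 0); (2, 0, 0, 0, 0, 0))


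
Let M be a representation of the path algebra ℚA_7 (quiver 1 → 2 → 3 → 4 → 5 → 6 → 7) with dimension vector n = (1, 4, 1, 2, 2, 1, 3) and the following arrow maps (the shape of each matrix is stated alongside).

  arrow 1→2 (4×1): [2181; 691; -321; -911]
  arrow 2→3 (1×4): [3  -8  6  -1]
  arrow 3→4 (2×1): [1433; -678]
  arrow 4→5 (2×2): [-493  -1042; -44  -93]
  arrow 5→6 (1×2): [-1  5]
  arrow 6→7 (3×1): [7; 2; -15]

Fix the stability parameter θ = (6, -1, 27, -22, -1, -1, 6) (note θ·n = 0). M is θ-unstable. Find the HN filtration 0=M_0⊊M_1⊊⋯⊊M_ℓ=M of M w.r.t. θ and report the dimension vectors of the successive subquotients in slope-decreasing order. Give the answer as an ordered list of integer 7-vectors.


Barcode: M ≅ I[1,2], I[2,2]^2, I[2,7], I[4,5], I[7,7]^2. HN layers by μ_θ (5 steps, strictly decreasing):
  μ^(1)=6; μ^(2)=5/2; μ^(3)=3/4; μ^(4)=-1; μ^(5)=-22

((0, 0, 0, 0, 0, 0, 3); (1, 1, 0, 0, 0, 0, 0); (0, 0, 1, 1, 1, 1, 0); (0, 3, 0, 0, 1, 0, 0); (0, 0, 0, 1, 0, 0, 0))


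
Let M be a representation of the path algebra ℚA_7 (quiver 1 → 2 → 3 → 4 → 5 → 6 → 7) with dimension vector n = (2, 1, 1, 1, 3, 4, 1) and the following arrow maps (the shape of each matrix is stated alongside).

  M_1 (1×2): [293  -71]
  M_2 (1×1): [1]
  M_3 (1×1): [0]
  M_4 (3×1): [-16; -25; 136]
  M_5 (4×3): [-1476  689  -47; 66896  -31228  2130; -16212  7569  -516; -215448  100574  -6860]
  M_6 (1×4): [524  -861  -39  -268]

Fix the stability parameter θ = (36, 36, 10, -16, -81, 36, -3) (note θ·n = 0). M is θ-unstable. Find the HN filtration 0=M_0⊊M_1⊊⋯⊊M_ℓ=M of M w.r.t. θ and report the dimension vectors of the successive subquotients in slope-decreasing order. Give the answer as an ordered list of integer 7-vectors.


Interval decomposition of M: I[1,1], I[1,3], I[4,7], I[5,5], I[5,6], I[6,6]^2.
HN type (ℓ=5): μ^(1)=36; μ^(2)=82/3; μ^(3)=33/2; μ^(4)=-97/2; μ^(5)=-81

((1, 0, 0, 0, 0, 3, 0); (1, 1, 1, 0, 0, 0, 0); (0, 0, 0, 0, 0, 1, 1); (0, 0, 0, 1, 1, 0, 0); (0, 0, 0, 0, 2, 0, 0))


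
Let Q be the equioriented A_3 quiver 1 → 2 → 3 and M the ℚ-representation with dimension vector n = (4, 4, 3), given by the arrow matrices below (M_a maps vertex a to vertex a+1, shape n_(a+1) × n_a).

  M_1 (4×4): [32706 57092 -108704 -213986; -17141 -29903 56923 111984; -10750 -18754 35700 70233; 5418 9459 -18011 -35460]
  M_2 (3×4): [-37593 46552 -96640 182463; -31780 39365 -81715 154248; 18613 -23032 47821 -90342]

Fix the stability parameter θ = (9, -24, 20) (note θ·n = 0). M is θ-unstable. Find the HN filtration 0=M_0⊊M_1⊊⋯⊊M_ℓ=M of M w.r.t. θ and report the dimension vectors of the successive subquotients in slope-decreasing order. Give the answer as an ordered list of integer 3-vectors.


Barcode: M ≅ I[1,1], I[1,3]^3, I[2,2]. HN layers by μ_θ (4 steps, strictly decreasing):
  μ^(1)=20; μ^(2)=9; μ^(3)=-15/2; μ^(4)=-24

((0, 0, 3); (1, 0, 0); (3, 3, 0); (0, 1, 0))


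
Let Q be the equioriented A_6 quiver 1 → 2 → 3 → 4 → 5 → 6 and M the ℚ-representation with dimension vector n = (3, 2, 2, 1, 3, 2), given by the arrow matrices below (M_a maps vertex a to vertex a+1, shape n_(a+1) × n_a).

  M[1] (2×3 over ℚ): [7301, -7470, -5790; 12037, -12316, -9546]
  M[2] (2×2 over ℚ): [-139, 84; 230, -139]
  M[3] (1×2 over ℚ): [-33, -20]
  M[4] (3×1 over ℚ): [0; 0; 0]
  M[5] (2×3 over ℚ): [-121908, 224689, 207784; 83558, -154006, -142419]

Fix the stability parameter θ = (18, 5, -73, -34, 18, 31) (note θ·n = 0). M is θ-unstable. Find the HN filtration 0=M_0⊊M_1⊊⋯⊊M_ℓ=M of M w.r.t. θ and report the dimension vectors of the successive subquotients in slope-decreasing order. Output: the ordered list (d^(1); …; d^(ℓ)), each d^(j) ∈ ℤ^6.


Barcode: M ≅ I[1,1], I[1,3], I[1,4], I[5,5], I[5,6]^2. HN layers by μ_θ (4 steps, strictly decreasing):
  μ^(1)=31; μ^(2)=18; μ^(3)=-50/3; μ^(4)=-21

((0, 0, 0, 0, 0, 2); (1, 0, 0, 0, 3, 0); (1, 1, 1, 0, 0, 0); (1, 1, 1, 1, 0, 0))


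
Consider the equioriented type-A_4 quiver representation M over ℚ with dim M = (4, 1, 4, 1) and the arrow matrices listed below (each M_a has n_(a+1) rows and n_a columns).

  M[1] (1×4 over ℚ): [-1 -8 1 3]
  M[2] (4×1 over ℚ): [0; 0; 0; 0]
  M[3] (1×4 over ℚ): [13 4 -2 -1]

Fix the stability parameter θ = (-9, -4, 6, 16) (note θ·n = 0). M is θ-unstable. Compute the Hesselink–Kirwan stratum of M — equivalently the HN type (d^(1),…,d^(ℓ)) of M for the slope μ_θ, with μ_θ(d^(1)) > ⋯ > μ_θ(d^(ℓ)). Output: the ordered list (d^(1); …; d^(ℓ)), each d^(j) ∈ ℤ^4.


Interval decomposition of M: I[1,1]^3, I[1,2], I[3,3]^3, I[3,4].
HN type (ℓ=4): μ^(1)=16; μ^(2)=6; μ^(3)=-4; μ^(4)=-9

((0, 0, 0, 1); (0, 0, 4, 0); (0, 1, 0, 0); (4, 0, 0, 0))


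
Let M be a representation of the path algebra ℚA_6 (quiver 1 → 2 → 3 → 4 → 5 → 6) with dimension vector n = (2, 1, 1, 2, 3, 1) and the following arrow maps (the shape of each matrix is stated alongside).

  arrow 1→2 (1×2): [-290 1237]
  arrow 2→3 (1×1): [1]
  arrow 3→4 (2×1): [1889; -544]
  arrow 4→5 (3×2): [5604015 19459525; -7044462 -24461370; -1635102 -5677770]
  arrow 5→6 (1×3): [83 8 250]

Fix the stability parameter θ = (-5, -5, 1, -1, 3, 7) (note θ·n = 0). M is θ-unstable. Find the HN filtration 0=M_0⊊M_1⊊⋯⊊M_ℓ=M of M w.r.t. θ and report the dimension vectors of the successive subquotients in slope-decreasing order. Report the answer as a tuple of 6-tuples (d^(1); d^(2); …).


Barcode: M ≅ I[1,1], I[1,6], I[4,4], I[5,5]^2. HN layers by μ_θ (5 steps, strictly decreasing):
  μ^(1)=7; μ^(2)=3; μ^(3)=0; μ^(4)=-1; μ^(5)=-5

((0, 0, 0, 0, 0, 1); (0, 0, 0, 0, 3, 0); (0, 0, 1, 1, 0, 0); (0, 0, 0, 1, 0, 0); (2, 1, 0, 0, 0, 0))


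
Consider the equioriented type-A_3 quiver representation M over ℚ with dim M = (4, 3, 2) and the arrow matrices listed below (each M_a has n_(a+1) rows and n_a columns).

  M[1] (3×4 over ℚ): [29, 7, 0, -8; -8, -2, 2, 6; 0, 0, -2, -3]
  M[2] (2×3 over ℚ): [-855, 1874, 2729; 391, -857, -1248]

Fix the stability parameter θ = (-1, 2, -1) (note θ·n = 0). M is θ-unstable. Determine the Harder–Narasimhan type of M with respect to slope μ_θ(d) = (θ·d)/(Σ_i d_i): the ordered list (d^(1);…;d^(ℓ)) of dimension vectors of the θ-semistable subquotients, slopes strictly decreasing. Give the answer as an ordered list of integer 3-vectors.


Interval decomposition of M: I[1,1], I[1,2], I[1,3]^2.
HN type (ℓ=3): μ^(1)=2; μ^(2)=1/2; μ^(3)=-1

((0, 1, 0); (0, 2, 2); (4, 0, 0))


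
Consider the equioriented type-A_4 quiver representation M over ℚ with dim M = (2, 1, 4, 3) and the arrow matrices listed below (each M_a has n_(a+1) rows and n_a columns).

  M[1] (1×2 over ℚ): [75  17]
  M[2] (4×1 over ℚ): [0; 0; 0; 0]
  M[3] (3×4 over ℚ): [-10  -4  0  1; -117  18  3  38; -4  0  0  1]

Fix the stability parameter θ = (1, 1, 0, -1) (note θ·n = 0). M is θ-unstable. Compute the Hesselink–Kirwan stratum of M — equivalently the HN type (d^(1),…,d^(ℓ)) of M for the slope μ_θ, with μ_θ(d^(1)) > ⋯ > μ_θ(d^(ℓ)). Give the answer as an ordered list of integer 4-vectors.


Barcode: M ≅ I[1,1], I[1,2], I[3,3], I[3,4]^3. HN layers by μ_θ (3 steps, strictly decreasing):
  μ^(1)=1; μ^(2)=0; μ^(3)=-1/2

((2, 1, 0, 0); (0, 0, 1, 0); (0, 0, 3, 3))


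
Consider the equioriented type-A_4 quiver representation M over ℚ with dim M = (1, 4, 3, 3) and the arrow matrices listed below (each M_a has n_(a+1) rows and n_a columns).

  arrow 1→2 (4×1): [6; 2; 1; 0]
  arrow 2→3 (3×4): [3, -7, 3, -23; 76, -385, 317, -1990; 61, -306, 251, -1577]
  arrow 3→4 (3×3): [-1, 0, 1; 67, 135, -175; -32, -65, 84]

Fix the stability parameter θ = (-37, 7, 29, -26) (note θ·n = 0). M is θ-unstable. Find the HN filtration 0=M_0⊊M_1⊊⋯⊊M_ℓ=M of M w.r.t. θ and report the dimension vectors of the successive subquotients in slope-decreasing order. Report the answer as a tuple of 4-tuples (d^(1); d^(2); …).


Barcode: M ≅ I[1,4], I[2,2], I[2,3], I[2,4], I[4,4]. HN layers by μ_θ (5 steps, strictly decreasing):
  μ^(1)=29; μ^(2)=7; μ^(3)=10/3; μ^(4)=-26; μ^(5)=-37

((0, 0, 1, 0); (0, 2, 0, 0); (0, 2, 2, 2); (0, 0, 0, 1); (1, 0, 0, 0))


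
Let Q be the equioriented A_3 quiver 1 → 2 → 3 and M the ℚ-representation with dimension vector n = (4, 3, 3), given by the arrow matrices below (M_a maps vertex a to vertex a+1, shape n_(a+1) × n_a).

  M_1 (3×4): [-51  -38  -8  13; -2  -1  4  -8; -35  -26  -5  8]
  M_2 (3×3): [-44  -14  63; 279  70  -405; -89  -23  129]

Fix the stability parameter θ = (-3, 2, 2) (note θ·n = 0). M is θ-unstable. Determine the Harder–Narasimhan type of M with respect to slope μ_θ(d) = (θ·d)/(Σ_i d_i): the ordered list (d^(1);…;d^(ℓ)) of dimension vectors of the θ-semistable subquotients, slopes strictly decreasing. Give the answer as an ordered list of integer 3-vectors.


Via rank(M_{q-1}∘⋯∘M_p): M ≅ I[1,1], I[1,3]^3.
μ_θ-semistable layers: μ^(1)=2; μ^(2)=-3

((0, 3, 3); (4, 0, 0))


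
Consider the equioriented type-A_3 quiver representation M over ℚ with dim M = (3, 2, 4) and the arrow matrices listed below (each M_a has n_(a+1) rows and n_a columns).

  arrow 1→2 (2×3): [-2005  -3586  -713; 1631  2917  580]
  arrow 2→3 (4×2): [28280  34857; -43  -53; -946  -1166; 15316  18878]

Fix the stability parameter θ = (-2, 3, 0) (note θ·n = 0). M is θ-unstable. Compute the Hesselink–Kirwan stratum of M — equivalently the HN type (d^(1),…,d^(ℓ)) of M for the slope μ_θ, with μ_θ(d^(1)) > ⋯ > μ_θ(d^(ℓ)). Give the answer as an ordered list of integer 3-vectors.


Via rank(M_{q-1}∘⋯∘M_p): M ≅ I[1,1], I[1,3]^2, I[3,3]^2.
μ_θ-semistable layers: μ^(1)=3/2; μ^(2)=0; μ^(3)=-2

((0, 2, 2); (0, 0, 2); (3, 0, 0))


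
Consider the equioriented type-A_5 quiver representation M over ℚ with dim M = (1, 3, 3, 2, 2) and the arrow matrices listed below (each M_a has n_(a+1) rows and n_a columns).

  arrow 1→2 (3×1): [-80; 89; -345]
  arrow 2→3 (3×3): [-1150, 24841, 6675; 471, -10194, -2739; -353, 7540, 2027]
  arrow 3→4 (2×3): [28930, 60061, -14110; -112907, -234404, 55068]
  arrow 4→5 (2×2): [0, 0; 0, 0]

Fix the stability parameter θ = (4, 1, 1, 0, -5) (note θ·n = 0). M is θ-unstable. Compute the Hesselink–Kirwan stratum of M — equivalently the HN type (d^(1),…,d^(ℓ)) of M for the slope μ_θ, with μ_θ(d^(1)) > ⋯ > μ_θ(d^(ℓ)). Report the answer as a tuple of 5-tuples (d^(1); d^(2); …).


Via rank(M_{q-1}∘⋯∘M_p): M ≅ I[1,4], I[2,2], I[2,4], I[3,3], I[5,5]^2.
μ_θ-semistable layers: μ^(1)=3/2; μ^(2)=1; μ^(3)=2/3; μ^(4)=-5

((1, 1, 1, 1, 0); (0, 1, 1, 0, 0); (0, 1, 1, 1, 0); (0, 0, 0, 0, 2))


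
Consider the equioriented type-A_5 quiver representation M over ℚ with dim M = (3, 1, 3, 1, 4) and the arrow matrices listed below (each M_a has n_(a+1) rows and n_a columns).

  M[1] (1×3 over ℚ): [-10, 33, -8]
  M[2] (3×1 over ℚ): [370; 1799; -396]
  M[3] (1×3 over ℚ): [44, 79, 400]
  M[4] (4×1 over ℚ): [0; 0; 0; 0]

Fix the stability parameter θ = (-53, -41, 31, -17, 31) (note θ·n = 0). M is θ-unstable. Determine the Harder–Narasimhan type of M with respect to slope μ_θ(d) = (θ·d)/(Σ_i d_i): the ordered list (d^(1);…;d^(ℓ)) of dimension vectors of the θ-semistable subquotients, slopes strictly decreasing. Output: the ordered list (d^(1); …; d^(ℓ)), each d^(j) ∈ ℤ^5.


Interval decomposition of M: I[1,1]^2, I[1,4], I[3,3]^2, I[5,5]^4.
HN type (ℓ=4): μ^(1)=31; μ^(2)=7; μ^(3)=-41; μ^(4)=-53

((0, 0, 2, 0, 4); (0, 0, 1, 1, 0); (0, 1, 0, 0, 0); (3, 0, 0, 0, 0))


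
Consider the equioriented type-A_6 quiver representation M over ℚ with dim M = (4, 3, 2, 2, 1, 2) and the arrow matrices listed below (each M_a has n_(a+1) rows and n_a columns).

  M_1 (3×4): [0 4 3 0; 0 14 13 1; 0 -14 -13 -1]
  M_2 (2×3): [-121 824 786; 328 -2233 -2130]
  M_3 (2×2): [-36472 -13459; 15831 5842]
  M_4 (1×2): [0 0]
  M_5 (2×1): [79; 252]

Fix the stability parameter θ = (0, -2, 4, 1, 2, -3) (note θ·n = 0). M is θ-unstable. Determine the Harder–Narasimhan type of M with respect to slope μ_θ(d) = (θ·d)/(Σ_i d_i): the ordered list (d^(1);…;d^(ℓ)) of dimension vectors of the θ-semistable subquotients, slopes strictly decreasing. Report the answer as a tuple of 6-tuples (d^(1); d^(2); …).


Via rank(M_{q-1}∘⋯∘M_p): M ≅ I[1,1]^2, I[1,4]^2, I[2,2], I[5,6], I[6,6].
μ_θ-semistable layers: μ^(1)=5/2; μ^(2)=0; μ^(3)=-1/2; μ^(4)=-1; μ^(5)=-2; μ^(6)=-3

((0, 0, 2, 2, 0, 0); (2, 0, 0, 0, 0, 0); (0, 0, 0, 0, 1, 1); (2, 2, 0, 0, 0, 0); (0, 1, 0, 0, 0, 0); (0, 0, 0, 0, 0, 1))


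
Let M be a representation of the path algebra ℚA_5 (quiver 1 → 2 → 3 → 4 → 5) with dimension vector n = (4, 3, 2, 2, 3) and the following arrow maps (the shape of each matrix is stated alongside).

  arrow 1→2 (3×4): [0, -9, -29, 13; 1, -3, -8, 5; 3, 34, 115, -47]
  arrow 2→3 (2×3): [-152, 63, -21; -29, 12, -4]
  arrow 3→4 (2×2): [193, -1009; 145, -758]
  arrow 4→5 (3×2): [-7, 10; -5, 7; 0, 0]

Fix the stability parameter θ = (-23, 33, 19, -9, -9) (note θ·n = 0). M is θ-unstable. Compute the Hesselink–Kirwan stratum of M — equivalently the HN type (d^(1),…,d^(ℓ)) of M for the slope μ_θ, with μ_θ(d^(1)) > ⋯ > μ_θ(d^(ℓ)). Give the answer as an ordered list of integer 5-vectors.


Via rank(M_{q-1}∘⋯∘M_p): M ≅ I[1,1], I[1,2], I[1,5]^2, I[5,5].
μ_θ-semistable layers: μ^(1)=33; μ^(2)=17/2; μ^(3)=-9; μ^(4)=-23

((0, 1, 0, 0, 0); (0, 2, 2, 2, 2); (0, 0, 0, 0, 1); (4, 0, 0, 0, 0))


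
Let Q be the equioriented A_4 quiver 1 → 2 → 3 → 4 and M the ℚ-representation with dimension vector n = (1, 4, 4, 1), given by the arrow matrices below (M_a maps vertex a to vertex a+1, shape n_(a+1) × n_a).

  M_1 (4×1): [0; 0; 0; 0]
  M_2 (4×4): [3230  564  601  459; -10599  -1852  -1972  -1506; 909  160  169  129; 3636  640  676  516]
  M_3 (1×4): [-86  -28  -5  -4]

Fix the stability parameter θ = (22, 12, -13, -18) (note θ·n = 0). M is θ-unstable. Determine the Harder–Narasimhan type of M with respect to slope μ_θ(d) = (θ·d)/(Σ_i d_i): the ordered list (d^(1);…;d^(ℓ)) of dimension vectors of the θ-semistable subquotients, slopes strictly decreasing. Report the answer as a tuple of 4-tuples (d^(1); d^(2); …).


Barcode: M ≅ I[1,1], I[2,2]^2, I[2,3], I[2,4], I[3,3]^2. HN layers by μ_θ (5 steps, strictly decreasing):
  μ^(1)=22; μ^(2)=12; μ^(3)=-1/2; μ^(4)=-19/3; μ^(5)=-13

((1, 0, 0, 0); (0, 2, 0, 0); (0, 1, 1, 0); (0, 1, 1, 1); (0, 0, 2, 0))


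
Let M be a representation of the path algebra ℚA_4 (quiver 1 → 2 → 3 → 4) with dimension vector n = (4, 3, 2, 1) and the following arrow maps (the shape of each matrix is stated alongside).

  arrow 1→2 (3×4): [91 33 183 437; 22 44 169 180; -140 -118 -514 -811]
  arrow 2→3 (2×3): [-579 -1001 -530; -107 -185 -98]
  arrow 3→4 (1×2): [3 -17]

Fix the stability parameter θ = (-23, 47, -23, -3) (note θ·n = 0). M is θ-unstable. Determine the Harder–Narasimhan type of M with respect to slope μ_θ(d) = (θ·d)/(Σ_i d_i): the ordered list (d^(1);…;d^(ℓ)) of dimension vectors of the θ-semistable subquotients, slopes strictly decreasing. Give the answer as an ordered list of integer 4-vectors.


Interval decomposition of M: I[1,1], I[1,2], I[1,3], I[1,4].
HN type (ℓ=4): μ^(1)=47; μ^(2)=12; μ^(3)=7; μ^(4)=-23

((0, 1, 0, 0); (0, 1, 1, 0); (0, 1, 1, 1); (4, 0, 0, 0))


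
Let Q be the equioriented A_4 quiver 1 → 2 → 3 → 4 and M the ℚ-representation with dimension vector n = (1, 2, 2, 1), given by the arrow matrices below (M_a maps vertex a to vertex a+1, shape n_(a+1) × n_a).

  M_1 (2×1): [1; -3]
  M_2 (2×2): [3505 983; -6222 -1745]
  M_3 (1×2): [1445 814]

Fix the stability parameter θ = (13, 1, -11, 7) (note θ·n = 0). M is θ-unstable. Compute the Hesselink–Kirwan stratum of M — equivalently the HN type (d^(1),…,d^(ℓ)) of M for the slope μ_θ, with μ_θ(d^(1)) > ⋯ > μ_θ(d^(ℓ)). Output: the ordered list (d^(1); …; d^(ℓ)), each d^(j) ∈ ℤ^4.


Interval decomposition of M: I[1,4], I[2,3].
HN type (ℓ=3): μ^(1)=7; μ^(2)=1; μ^(3)=-5

((0, 0, 0, 1); (1, 1, 1, 0); (0, 1, 1, 0))


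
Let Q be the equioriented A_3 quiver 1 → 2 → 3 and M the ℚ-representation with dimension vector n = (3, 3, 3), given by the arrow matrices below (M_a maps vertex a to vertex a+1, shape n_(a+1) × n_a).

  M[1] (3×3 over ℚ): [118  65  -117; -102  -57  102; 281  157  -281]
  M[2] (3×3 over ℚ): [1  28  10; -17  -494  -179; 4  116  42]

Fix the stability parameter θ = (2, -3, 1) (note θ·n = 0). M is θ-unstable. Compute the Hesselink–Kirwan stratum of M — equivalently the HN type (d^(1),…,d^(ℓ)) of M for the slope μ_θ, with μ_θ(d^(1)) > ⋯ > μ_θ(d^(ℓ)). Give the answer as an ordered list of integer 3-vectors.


Barcode: M ≅ I[1,2], I[1,3]^2, I[3,3]. HN layers by μ_θ (2 steps, strictly decreasing):
  μ^(1)=1; μ^(2)=-1/2

((0, 0, 3); (3, 3, 0))


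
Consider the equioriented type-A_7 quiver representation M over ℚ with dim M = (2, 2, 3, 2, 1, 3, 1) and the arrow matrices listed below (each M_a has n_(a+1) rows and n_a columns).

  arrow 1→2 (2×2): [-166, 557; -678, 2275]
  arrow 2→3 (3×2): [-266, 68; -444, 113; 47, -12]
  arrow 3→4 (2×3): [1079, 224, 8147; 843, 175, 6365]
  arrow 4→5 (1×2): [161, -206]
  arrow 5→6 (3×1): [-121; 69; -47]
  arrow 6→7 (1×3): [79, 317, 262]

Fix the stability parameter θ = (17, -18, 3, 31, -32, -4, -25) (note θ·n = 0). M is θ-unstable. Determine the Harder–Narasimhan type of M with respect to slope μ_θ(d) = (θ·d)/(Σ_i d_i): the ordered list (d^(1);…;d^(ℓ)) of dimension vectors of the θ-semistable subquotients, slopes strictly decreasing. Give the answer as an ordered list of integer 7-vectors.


Barcode: M ≅ I[1,4], I[1,6], I[3,3], I[6,6], I[6,7]. HN layers by μ_θ (5 steps, strictly decreasing):
  μ^(1)=31; μ^(2)=3; μ^(3)=-1/2; μ^(4)=-4; μ^(5)=-29/2

((0, 0, 0, 1, 0, 0, 0); (0, 0, 2, 0, 0, 0, 0); (2, 2, 1, 1, 1, 1, 0); (0, 0, 0, 0, 0, 1, 0); (0, 0, 0, 0, 0, 1, 1))


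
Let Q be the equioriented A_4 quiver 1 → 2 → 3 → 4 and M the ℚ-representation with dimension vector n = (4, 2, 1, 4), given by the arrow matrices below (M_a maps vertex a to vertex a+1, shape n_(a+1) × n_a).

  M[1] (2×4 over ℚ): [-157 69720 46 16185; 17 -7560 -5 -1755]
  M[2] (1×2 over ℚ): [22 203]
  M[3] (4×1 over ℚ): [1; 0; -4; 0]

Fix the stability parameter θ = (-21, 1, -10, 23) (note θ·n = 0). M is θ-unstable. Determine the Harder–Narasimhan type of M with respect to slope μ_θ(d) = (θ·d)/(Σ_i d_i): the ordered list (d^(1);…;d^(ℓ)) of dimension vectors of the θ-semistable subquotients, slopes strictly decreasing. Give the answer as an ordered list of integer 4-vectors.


Interval decomposition of M: I[1,1]^2, I[1,2], I[1,4], I[4,4]^3.
HN type (ℓ=4): μ^(1)=23; μ^(2)=1; μ^(3)=-9/2; μ^(4)=-21

((0, 0, 0, 4); (0, 1, 0, 0); (0, 1, 1, 0); (4, 0, 0, 0))


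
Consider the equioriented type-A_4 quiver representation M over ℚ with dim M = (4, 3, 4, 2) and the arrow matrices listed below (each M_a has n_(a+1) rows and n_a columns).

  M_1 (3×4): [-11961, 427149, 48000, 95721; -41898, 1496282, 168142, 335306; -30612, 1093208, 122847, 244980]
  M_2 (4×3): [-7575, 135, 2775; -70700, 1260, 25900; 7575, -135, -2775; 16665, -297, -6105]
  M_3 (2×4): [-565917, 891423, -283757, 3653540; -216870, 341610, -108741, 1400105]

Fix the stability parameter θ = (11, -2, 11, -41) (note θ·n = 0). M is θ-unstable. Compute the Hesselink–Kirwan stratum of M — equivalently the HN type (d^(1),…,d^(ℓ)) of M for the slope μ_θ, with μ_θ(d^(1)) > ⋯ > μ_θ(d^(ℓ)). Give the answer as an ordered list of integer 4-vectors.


Barcode: M ≅ I[1,1]^2, I[1,2], I[1,3], I[2,2], I[3,3], I[3,4]^2. HN layers by μ_θ (4 steps, strictly decreasing):
  μ^(1)=11; μ^(2)=9/2; μ^(3)=-2; μ^(4)=-15

((2, 0, 2, 0); (2, 2, 0, 0); (0, 1, 0, 0); (0, 0, 2, 2))


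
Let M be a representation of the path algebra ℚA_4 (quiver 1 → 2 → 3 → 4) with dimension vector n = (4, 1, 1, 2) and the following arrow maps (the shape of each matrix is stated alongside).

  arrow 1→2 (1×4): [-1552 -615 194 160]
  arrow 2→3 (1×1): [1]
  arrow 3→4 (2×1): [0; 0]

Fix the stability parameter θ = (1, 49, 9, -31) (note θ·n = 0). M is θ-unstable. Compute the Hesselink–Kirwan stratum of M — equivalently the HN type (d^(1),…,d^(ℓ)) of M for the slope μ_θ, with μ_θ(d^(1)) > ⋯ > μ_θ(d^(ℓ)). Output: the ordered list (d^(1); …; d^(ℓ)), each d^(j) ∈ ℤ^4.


Interval decomposition of M: I[1,1]^3, I[1,3], I[4,4]^2.
HN type (ℓ=3): μ^(1)=29; μ^(2)=1; μ^(3)=-31

((0, 1, 1, 0); (4, 0, 0, 0); (0, 0, 0, 2))


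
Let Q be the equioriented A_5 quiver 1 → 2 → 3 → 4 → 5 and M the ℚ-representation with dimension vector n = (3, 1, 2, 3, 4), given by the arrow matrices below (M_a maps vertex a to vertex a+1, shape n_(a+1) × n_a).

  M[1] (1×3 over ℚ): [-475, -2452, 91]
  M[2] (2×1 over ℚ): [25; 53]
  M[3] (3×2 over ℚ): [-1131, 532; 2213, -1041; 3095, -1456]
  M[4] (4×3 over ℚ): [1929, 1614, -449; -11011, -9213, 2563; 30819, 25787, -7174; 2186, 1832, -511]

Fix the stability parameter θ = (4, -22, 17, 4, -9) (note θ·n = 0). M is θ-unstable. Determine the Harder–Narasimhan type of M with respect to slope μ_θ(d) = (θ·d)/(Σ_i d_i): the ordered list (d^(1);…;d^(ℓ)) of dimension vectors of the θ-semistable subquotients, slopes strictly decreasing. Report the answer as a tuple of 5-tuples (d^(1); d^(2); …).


Via rank(M_{q-1}∘⋯∘M_p): M ≅ I[1,1]^2, I[1,5], I[3,5], I[4,5], I[5,5].
μ_θ-semistable layers: μ^(1)=4; μ^(2)=-5/2; μ^(3)=-9

((2, 0, 2, 2, 2); (0, 0, 0, 1, 1); (1, 1, 0, 0, 1))


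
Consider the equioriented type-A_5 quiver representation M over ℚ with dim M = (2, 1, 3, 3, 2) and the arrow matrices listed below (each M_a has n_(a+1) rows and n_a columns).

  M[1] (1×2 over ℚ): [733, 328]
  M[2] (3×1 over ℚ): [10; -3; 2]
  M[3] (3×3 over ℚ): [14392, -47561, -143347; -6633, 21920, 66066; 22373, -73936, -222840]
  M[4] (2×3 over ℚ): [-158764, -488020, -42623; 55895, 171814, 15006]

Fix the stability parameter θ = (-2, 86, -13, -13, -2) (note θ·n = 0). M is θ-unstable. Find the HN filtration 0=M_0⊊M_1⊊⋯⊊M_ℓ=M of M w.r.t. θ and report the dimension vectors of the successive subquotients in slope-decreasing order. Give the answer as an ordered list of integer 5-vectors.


Barcode: M ≅ I[1,1], I[1,5], I[3,4], I[3,5]. HN layers by μ_θ (3 steps, strictly decreasing):
  μ^(1)=29/2; μ^(2)=-2; μ^(3)=-13

((0, 1, 1, 1, 1); (2, 0, 0, 0, 1); (0, 0, 2, 2, 0))


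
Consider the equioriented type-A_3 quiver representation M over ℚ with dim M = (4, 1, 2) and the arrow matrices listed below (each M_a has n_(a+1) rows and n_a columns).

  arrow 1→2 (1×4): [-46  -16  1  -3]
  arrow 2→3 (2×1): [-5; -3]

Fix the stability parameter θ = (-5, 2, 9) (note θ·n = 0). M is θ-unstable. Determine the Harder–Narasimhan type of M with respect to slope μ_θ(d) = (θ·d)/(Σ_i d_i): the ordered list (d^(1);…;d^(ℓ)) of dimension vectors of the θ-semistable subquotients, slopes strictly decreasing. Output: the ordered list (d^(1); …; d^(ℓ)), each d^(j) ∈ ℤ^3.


Interval decomposition of M: I[1,1]^3, I[1,3], I[3,3].
HN type (ℓ=3): μ^(1)=9; μ^(2)=2; μ^(3)=-5

((0, 0, 2); (0, 1, 0); (4, 0, 0))


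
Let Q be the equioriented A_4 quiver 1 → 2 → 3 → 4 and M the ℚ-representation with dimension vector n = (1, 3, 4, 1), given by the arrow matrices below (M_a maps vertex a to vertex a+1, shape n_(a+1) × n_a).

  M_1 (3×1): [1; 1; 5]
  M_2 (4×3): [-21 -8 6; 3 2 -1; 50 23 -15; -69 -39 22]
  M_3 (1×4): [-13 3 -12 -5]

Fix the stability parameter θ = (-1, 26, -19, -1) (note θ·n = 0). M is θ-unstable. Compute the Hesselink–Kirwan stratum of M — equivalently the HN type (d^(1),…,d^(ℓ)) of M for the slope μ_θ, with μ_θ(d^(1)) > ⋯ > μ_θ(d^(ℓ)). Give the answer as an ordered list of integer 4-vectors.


Interval decomposition of M: I[1,4], I[2,3]^2, I[3,3].
HN type (ℓ=4): μ^(1)=7/2; μ^(2)=2; μ^(3)=-1; μ^(4)=-19

((0, 2, 2, 0); (0, 1, 1, 1); (1, 0, 0, 0); (0, 0, 1, 0))


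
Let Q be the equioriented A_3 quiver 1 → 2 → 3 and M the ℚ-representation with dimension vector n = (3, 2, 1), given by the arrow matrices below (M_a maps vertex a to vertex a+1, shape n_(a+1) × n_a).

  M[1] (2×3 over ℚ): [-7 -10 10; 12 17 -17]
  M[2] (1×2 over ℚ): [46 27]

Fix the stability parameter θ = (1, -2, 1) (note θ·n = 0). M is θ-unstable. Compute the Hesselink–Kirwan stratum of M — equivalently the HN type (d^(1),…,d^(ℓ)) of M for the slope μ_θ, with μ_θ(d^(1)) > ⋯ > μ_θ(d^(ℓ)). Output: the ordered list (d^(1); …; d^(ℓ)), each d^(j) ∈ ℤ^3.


Via rank(M_{q-1}∘⋯∘M_p): M ≅ I[1,1], I[1,2], I[1,3].
μ_θ-semistable layers: μ^(1)=1; μ^(2)=-1/2

((1, 0, 1); (2, 2, 0))


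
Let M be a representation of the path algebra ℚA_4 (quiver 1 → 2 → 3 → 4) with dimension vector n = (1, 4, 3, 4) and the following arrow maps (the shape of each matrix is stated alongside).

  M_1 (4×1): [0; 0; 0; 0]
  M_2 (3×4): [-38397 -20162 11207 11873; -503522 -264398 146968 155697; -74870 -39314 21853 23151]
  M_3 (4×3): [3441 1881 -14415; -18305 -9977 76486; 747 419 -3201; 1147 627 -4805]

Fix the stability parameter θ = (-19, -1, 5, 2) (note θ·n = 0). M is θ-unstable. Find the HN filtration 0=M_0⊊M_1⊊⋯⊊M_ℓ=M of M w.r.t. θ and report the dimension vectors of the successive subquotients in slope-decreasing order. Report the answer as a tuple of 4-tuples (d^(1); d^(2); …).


Interval decomposition of M: I[1,1], I[2,2], I[2,3], I[2,4]^2, I[4,4]^2.
HN type (ℓ=5): μ^(1)=5; μ^(2)=7/2; μ^(3)=2; μ^(4)=-1; μ^(5)=-19

((0, 0, 1, 0); (0, 0, 2, 2); (0, 0, 0, 2); (0, 4, 0, 0); (1, 0, 0, 0))


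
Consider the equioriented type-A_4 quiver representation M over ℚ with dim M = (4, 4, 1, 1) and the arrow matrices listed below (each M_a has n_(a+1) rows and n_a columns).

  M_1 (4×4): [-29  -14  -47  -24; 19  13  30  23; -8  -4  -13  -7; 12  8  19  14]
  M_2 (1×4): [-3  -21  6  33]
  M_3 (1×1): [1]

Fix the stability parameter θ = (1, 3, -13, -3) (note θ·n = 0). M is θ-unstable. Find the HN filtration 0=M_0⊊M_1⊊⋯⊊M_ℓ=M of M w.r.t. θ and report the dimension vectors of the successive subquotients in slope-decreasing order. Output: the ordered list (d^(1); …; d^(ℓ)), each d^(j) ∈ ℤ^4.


Via rank(M_{q-1}∘⋯∘M_p): M ≅ I[1,2]^3, I[1,4].
μ_θ-semistable layers: μ^(1)=3; μ^(2)=1; μ^(3)=-3

((0, 3, 0, 0); (3, 0, 0, 0); (1, 1, 1, 1))


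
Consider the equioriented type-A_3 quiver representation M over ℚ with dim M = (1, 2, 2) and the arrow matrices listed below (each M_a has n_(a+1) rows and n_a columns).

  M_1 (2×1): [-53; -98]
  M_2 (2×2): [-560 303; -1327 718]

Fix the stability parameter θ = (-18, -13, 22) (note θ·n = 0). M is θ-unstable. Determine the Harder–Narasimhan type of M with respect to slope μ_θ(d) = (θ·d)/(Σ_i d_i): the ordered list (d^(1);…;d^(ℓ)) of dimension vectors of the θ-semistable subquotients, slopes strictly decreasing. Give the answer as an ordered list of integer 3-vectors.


Via rank(M_{q-1}∘⋯∘M_p): M ≅ I[1,3], I[2,3].
μ_θ-semistable layers: μ^(1)=22; μ^(2)=-13; μ^(3)=-18

((0, 0, 2); (0, 2, 0); (1, 0, 0))


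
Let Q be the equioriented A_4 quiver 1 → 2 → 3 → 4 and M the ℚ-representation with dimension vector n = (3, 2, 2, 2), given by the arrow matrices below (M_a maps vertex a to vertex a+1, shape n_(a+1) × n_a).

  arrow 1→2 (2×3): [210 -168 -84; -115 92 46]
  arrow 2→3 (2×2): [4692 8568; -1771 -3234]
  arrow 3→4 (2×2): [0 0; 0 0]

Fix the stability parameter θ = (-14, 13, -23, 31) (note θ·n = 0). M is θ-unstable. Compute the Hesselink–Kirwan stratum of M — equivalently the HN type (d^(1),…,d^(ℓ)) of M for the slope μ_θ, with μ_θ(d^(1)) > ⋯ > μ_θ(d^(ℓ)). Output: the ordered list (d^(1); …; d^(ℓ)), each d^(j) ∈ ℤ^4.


Via rank(M_{q-1}∘⋯∘M_p): M ≅ I[1,1]^2, I[1,2], I[2,3], I[3,3], I[4,4]^2.
μ_θ-semistable layers: μ^(1)=31; μ^(2)=13; μ^(3)=-5; μ^(4)=-14; μ^(5)=-23

((0, 0, 0, 2); (0, 1, 0, 0); (0, 1, 1, 0); (3, 0, 0, 0); (0, 0, 1, 0))


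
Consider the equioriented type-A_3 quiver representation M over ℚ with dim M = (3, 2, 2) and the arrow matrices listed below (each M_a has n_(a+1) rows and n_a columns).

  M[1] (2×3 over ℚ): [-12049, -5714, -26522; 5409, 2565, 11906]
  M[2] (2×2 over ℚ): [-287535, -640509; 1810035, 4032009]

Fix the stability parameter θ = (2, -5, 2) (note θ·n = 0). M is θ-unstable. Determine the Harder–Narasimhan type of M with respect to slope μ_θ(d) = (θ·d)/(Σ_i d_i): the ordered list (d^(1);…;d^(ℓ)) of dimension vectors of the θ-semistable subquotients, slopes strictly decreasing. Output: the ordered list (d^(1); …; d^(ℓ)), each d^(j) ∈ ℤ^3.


Barcode: M ≅ I[1,1], I[1,2], I[1,3], I[3,3]. HN layers by μ_θ (2 steps, strictly decreasing):
  μ^(1)=2; μ^(2)=-3/2

((1, 0, 2); (2, 2, 0))


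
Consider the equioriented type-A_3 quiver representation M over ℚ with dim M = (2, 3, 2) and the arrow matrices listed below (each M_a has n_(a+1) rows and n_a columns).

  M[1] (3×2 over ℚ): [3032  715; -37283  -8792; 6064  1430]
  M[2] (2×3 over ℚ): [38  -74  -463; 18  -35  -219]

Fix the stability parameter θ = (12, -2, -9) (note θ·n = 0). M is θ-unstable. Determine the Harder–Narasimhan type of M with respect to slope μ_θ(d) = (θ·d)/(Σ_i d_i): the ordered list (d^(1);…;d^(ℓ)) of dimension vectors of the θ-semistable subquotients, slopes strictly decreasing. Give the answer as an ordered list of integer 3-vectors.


Interval decomposition of M: I[1,2], I[1,3], I[2,3].
HN type (ℓ=3): μ^(1)=5; μ^(2)=1/3; μ^(3)=-11/2

((1, 1, 0); (1, 1, 1); (0, 1, 1))


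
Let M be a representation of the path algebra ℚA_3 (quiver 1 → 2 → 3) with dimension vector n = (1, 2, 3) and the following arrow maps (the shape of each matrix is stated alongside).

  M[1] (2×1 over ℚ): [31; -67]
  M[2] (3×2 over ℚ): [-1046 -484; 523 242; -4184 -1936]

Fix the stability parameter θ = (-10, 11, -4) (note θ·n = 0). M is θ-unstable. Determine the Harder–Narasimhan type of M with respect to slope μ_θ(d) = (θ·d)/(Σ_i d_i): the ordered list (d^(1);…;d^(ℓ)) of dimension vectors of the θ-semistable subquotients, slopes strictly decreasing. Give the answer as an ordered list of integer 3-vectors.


Interval decomposition of M: I[1,3], I[2,2], I[3,3]^2.
HN type (ℓ=4): μ^(1)=11; μ^(2)=7/2; μ^(3)=-4; μ^(4)=-10

((0, 1, 0); (0, 1, 1); (0, 0, 2); (1, 0, 0))


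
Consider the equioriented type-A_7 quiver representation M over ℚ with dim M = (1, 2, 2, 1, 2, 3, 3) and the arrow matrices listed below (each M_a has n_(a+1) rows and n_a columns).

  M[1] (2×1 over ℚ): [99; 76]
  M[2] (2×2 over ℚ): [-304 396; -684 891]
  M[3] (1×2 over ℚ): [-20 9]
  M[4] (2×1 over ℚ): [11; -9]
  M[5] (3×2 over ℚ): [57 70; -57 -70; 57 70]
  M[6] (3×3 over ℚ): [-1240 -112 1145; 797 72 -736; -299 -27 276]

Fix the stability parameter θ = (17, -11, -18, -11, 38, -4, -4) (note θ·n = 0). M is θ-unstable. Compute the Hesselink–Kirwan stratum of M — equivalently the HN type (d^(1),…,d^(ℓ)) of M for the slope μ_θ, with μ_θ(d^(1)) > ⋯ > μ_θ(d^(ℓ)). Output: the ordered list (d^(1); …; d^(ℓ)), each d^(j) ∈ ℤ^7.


Via rank(M_{q-1}∘⋯∘M_p): M ≅ I[1,2], I[2,7], I[3,3], I[5,5], I[6,7]^2.
μ_θ-semistable layers: μ^(1)=38; μ^(2)=10; μ^(3)=3; μ^(4)=-4; μ^(5)=-11; μ^(6)=-29/2; μ^(7)=-18

((0, 0, 0, 0, 1, 0, 0); (0, 0, 0, 0, 1, 1, 1); (1, 1, 0, 0, 0, 0, 0); (0, 0, 0, 0, 0, 2, 2); (0, 0, 0, 1, 0, 0, 0); (0, 1, 1, 0, 0, 0, 0); (0, 0, 1, 0, 0, 0, 0))


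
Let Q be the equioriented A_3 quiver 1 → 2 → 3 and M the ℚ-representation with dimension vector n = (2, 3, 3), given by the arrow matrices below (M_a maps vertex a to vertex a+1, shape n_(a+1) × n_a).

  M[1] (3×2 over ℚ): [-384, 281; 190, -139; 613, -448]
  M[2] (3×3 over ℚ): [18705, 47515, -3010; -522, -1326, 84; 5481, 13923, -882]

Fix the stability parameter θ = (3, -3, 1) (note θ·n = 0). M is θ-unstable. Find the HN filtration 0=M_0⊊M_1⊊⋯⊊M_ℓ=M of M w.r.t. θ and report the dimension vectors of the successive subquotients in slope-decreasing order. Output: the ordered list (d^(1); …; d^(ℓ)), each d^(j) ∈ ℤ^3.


Via rank(M_{q-1}∘⋯∘M_p): M ≅ I[1,2]^2, I[2,3], I[3,3]^2.
μ_θ-semistable layers: μ^(1)=1; μ^(2)=0; μ^(3)=-3

((0, 0, 3); (2, 2, 0); (0, 1, 0))


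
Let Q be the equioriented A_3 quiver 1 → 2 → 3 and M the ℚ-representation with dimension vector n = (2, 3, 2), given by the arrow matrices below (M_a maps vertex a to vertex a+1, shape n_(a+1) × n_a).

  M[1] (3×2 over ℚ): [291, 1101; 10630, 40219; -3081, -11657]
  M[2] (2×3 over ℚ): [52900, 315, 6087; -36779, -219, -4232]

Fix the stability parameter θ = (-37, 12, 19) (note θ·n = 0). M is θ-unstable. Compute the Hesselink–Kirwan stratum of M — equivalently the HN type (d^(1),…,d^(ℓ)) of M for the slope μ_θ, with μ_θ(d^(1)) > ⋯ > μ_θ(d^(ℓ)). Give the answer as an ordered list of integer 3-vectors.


Via rank(M_{q-1}∘⋯∘M_p): M ≅ I[1,3]^2, I[2,2].
μ_θ-semistable layers: μ^(1)=19; μ^(2)=12; μ^(3)=-37

((0, 0, 2); (0, 3, 0); (2, 0, 0))


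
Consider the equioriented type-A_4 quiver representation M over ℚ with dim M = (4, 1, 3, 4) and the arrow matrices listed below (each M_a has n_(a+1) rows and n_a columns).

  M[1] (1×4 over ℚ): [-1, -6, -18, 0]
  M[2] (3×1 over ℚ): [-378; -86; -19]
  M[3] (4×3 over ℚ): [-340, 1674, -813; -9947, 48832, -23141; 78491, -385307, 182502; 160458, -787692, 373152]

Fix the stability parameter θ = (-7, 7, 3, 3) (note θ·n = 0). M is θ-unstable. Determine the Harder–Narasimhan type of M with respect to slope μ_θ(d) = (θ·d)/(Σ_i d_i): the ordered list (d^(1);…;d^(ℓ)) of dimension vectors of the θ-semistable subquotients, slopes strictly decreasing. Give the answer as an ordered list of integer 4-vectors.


Via rank(M_{q-1}∘⋯∘M_p): M ≅ I[1,1]^3, I[1,4], I[3,4]^2, I[4,4].
μ_θ-semistable layers: μ^(1)=13/3; μ^(2)=3; μ^(3)=-7

((0, 1, 1, 1); (0, 0, 2, 3); (4, 0, 0, 0))


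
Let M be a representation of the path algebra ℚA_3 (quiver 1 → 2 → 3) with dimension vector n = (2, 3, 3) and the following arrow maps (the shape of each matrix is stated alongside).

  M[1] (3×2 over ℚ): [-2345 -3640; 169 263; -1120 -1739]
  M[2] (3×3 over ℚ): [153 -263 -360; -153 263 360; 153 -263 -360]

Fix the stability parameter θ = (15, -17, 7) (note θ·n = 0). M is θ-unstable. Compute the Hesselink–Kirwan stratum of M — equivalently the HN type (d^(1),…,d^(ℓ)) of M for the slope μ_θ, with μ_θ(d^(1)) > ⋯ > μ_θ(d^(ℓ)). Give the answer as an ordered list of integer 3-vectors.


Via rank(M_{q-1}∘⋯∘M_p): M ≅ I[1,2], I[1,3], I[2,2], I[3,3]^2.
μ_θ-semistable layers: μ^(1)=7; μ^(2)=-1; μ^(3)=-17

((0, 0, 3); (2, 2, 0); (0, 1, 0))


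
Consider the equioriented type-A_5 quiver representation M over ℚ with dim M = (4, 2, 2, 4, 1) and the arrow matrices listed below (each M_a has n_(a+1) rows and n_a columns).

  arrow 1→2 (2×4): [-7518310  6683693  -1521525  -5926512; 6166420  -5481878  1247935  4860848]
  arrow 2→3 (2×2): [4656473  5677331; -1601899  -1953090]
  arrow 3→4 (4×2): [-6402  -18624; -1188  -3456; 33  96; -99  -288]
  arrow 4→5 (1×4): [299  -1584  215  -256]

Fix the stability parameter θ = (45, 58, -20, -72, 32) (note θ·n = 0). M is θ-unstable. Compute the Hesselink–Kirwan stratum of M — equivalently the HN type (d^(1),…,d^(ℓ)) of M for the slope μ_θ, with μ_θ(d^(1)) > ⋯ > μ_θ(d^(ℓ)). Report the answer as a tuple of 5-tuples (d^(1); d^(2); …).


Barcode: M ≅ I[1,1]^2, I[1,3], I[1,5], I[4,4]^3. HN layers by μ_θ (5 steps, strictly decreasing):
  μ^(1)=45; μ^(2)=32; μ^(3)=83/3; μ^(4)=11/4; μ^(5)=-72

((2, 0, 0, 0, 0); (0, 0, 0, 0, 1); (1, 1, 1, 0, 0); (1, 1, 1, 1, 0); (0, 0, 0, 3, 0))
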